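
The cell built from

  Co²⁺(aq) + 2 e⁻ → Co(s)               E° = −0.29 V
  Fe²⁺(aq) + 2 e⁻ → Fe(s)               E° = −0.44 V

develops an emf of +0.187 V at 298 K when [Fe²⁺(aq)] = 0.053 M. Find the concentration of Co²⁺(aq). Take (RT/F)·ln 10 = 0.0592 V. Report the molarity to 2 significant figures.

0.94 M

The Co²⁺/Co couple has the larger reduction potential, so it is the cathode: E°cell = −0.29 − (−0.44) = +0.15 V and n = 2.
From the Nernst equation, log Q = n(E° − E)/0.0592 = 2·(+0.15 − (+0.187))/0.0592 = −1.250.
For Co²⁺(aq) + Fe(s) → Co(s) + Fe²⁺(aq), the reaction quotient is Q = [Fe²⁺(aq)] / [Co²⁺(aq)].
Solving for the unknown gives log [Co²⁺(aq)] = −0.026, so [Co²⁺(aq)] ≈ 0.94 M.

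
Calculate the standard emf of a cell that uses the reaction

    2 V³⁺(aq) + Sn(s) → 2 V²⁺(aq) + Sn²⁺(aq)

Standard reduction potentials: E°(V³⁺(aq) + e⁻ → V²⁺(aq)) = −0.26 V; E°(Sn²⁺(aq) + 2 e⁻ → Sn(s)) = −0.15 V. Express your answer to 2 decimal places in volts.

V³⁺(aq) gains electrons, so the V³⁺/V²⁺ couple is the cathode; the Sn²⁺/Sn couple is the anode.
E°cell = E°(cathode) − E°(anode) = −0.26 − (−0.15) = −0.11 V.
The negative E°cell means the reaction is non-spontaneous in the direction written.

−0.11 V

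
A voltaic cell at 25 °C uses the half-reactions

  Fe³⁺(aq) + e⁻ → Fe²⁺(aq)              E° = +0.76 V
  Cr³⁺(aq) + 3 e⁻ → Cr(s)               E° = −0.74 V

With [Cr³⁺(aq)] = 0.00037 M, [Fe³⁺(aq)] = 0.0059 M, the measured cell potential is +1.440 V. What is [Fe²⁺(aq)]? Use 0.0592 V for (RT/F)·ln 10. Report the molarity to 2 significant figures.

0.85 M

With Fe³⁺/Fe²⁺ at the cathode and Cr³⁺/Cr at the anode, E°cell = +0.76 − (−0.74) = +1.50 V (n = 3).
From the Nernst equation, log Q = n(E° − E)/0.0592 = 3·(+1.50 − (+1.440))/0.0592 = 3.041.
The balanced reaction is 3 Fe³⁺(aq) + Cr(s) → 3 Fe²⁺(aq) + Cr³⁺(aq), so Q = ([Fe²⁺(aq)]^3·[Cr³⁺(aq)]) / [Fe³⁺(aq)]^3.
Substituting the known concentrations and solving, log [Fe²⁺(aq)] = −0.072 and [Fe²⁺(aq)] = 0.85 M.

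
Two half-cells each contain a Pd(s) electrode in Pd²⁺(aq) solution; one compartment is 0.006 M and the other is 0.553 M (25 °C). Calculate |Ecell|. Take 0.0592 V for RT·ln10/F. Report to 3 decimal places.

For a concentration cell E°cell = 0, since both electrodes use the same couple.
The compartment with the higher Pd²⁺(aq) concentration (0.553 M) acts as the cathode; ions are reduced there and produced at the dilute (0.006 M) anode.
With n = 2, Ecell = −(0.0592/2)·log([dilute]/[conc]) = −(0.0592/2)·log(0.006/0.553) = +0.058 V.

0.058 V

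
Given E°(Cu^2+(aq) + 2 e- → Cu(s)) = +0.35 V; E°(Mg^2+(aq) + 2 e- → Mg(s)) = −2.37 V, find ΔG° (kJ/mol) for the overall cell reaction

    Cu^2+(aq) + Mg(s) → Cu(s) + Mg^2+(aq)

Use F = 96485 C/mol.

−525 kJ/mol

In the reaction as written Cu^2+(aq) is reduced, so the Cu²⁺/Cu couple is the cathode and Mg²⁺/Mg is the anode.
E°cell = +0.35 − (−2.37) = +2.72 V; balancing electrons gives n = 2.
ΔG° = −nFE°cell = −(2)(96485)(+2.72) J/mol = −525 kJ/mol.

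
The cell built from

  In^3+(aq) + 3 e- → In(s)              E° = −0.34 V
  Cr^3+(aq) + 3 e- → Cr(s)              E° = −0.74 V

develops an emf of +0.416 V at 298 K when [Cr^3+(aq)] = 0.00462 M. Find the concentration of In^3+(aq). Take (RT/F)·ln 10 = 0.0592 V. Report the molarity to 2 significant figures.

0.030 M

The In³⁺/In couple has the larger reduction potential, so it is the cathode: E°cell = −0.34 − (−0.74) = +0.40 V and n = 3.
Rearranging E = E° − (0.0592/n)·log Q gives log Q = 3(+0.40 − (+0.416))/0.0592 = −0.811.
For In^3+(aq) + Cr(s) → In(s) + Cr^3+(aq), the reaction quotient is Q = [Cr^3+(aq)] / [In^3+(aq)].
Solving for the unknown gives log [In^3+(aq)] = −1.524, so [In^3+(aq)] ≈ 0.030 M.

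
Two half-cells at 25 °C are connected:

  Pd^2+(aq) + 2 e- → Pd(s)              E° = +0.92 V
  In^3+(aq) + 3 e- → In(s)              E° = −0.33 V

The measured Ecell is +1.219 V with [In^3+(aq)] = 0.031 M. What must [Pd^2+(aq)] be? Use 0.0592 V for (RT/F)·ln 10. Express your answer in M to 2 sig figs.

0.0089 M

With Pd²⁺/Pd at the cathode and In³⁺/In at the anode, E°cell = +0.92 − (−0.33) = +1.25 V (n = 6).
From the Nernst equation, log Q = n(E° − E)/0.0592 = 6·(+1.25 − (+1.219))/0.0592 = 3.142.
The balanced reaction is 3 Pd^2+(aq) + 2 In(s) → 3 Pd(s) + 2 In^3+(aq), so Q = [In^3+(aq)]^2 / [Pd^2+(aq)]^3.
Substituting the known concentrations and solving, log [Pd^2+(aq)] = −2.053 and [Pd^2+(aq)] = 0.0089 M.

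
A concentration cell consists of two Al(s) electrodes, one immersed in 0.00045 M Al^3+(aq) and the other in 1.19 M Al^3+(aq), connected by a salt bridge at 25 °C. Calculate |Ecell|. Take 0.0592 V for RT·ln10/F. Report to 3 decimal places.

0.068 V

For a concentration cell E°cell = 0, since both electrodes use the same couple.
The compartment with the higher Al^3+(aq) concentration (1.19 M) acts as the cathode; ions are reduced there and produced at the dilute (0.00045 M) anode.
With n = 3, Ecell = −(0.0592/3)·log([dilute]/[conc]) = −(0.0592/3)·log(0.00045/1.19) = +0.068 V.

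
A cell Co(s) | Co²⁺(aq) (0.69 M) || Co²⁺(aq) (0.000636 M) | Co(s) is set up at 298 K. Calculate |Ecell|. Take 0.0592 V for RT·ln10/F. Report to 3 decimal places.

For a concentration cell E°cell = 0, since both electrodes use the same couple.
The compartment with the higher Co²⁺(aq) concentration (0.69 M) acts as the cathode; ions are reduced there and produced at the dilute (0.000636 M) anode.
With n = 2, Ecell = −(0.0592/2)·log([dilute]/[conc]) = −(0.0592/2)·log(0.000636/0.69) = +0.090 V.

0.090 V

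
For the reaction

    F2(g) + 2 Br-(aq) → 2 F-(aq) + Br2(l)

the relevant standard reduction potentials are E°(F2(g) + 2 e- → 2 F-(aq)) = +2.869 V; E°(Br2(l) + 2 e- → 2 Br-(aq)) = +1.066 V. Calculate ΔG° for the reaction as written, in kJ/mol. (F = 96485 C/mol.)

−348 kJ/mol

In the reaction as written F2(g) is reduced, so the F₂/F⁻ couple is the cathode and Br₂/Br⁻ is the anode.
E°cell = +2.869 − (+1.066) = +1.803 V; balancing electrons gives n = 2.
ΔG° = −nFE°cell = −(2)(96485)(+1.803) J/mol = −348 kJ/mol.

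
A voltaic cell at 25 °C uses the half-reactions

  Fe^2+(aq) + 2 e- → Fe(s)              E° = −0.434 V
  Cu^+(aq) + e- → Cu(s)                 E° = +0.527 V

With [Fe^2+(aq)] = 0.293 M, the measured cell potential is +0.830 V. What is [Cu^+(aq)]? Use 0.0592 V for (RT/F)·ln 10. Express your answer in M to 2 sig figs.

0.0033 M

The Cu⁺/Cu couple has the larger reduction potential, so it is the cathode: E°cell = +0.527 − (−0.434) = +0.961 V and n = 2.
Rearranging E = E° − (0.0592/n)·log Q gives log Q = 2(+0.961 − (+0.830))/0.0592 = 4.426.
For 2 Cu^+(aq) + Fe(s) → 2 Cu(s) + Fe^2+(aq), the reaction quotient is Q = [Fe^2+(aq)] / [Cu^+(aq)]^2.
Solving for the unknown gives log [Cu^+(aq)] = −2.480, so [Cu^+(aq)] ≈ 0.0033 M.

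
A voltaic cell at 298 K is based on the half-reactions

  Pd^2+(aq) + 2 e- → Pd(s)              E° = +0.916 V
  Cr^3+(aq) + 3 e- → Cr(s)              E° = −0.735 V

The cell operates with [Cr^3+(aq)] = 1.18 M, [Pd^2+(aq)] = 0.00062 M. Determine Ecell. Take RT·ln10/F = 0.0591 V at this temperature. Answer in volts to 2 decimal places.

Since E°(Pd²⁺/Pd) > E°(Cr³⁺/Cr), Pd²⁺/Pd serves as the cathode.
The standard potential is +0.916 − (−0.735) = +1.651 V and the balanced reaction transfers n = 6 electrons.
For the overall reaction 3 Pd^2+(aq) + 2 Cr(s) → 3 Pd(s) + 2 Cr^3+(aq), Q = [Cr^3+(aq)]^2 / [Pd^2+(aq)]^3 = 5.84×10^9, giving log Q = 9.767.
By the Nernst equation, E = +1.651 − (0.0591/6)·(9.767) = +1.55 V.

+1.55 V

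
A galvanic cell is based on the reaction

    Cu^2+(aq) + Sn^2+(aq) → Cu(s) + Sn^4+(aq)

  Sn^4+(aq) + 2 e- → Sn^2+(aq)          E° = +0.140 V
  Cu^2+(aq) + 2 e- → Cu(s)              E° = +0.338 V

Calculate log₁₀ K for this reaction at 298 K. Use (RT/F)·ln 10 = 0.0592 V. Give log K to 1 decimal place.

log K = 6.7

The Cu²⁺/Cu couple is reduced (cathode); E°cell = +0.338 − (+0.140) = +0.198 V with n = 2.
At equilibrium E = 0, so log K = nE°cell / 0.0592 = (2)(+0.198) / 0.0592 = 6.7.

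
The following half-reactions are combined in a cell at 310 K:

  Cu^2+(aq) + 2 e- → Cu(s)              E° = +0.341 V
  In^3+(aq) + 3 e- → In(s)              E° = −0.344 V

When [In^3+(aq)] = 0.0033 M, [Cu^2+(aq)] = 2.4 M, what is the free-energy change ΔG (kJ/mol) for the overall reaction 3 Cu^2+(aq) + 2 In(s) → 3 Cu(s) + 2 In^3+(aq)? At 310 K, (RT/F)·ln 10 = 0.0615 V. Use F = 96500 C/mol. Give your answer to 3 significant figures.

−433 kJ/mol

E°cell = +0.341 − (−0.344) = +0.685 V; the balanced reaction transfers n = 6 electrons.
Here Q = [In^3+(aq)]^2 / [Cu^2+(aq)]^3 = 7.88×10^−7 (log Q = −6.104), giving E = +0.685 − (0.0615/6)·(−6.104) = +0.7476 V.
ΔG = −nFE = −(6)(96500)(+0.7476) J/mol = −433 kJ/mol.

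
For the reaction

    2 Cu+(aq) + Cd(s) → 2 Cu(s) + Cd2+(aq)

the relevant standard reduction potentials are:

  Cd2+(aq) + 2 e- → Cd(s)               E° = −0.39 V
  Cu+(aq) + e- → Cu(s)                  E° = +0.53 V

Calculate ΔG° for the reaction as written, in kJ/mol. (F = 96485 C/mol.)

−178 kJ/mol

In the reaction as written Cu+(aq) is reduced, so the Cu⁺/Cu couple is the cathode and Cd²⁺/Cd is the anode.
E°cell = +0.53 − (−0.39) = +0.92 V; balancing electrons gives n = 2.
ΔG° = −nFE°cell = −(2)(96485)(+0.92) J/mol = −178 kJ/mol.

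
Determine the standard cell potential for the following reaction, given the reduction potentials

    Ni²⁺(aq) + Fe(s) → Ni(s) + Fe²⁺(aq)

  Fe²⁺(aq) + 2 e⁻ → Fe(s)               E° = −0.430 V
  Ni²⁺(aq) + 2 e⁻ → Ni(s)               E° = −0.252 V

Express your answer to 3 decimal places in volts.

+0.178 V

In the reaction as written, Ni²⁺(aq) is reduced (cathode) and Fe²⁺(aq) is produced by oxidation at the anode.
E°cell = E°(cathode) − E°(anode) = −0.252 − (−0.430) = +0.178 V.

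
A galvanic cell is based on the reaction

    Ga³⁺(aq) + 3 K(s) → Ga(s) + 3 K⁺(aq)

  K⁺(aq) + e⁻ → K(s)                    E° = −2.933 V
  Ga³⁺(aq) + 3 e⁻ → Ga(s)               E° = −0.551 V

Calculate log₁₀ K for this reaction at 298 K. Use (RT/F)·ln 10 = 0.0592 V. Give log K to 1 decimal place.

The Ga³⁺/Ga couple is reduced (cathode); E°cell = −0.551 − (−2.933) = +2.382 V with n = 3.
At equilibrium E = 0, so log K = nE°cell / 0.0592 = (3)(+2.382) / 0.0592 = 120.7.

log K = 120.7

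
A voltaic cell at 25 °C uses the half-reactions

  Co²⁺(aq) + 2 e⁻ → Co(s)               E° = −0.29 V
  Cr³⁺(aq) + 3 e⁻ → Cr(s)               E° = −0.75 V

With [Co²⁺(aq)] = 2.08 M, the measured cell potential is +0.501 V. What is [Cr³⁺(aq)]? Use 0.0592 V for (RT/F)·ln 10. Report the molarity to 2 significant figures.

The Co²⁺/Co couple has the larger reduction potential, so it is the cathode: E°cell = −0.29 − (−0.75) = +0.46 V and n = 6.
Rearranging E = E° − (0.0592/n)·log Q gives log Q = 6(+0.46 − (+0.501))/0.0592 = −4.155.
Balancing electrons gives 3 Co²⁺(aq) + 2 Cr(s) → 3 Co(s) + 2 Cr³⁺(aq); thus Q = [Cr³⁺(aq)]^2 / [Co²⁺(aq)]^3.
Substituting the known concentrations and solving, log [Cr³⁺(aq)] = −1.600 and [Cr³⁺(aq)] = 0.025 M.

0.025 M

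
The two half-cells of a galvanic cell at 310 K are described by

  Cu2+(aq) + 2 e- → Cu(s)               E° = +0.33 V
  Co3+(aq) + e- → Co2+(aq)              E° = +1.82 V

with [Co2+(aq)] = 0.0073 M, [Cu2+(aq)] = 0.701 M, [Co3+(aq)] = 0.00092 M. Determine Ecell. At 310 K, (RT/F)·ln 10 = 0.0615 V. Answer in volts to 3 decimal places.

Since E°(Co³⁺/Co²⁺) > E°(Cu²⁺/Cu), Co³⁺/Co²⁺ serves as the cathode.
E°cell = E°cat − E°an = +1.82 − (+0.33) = +1.49 V; n = 2.
Balancing gives 2 Co3+(aq) + Cu(s) → 2 Co2+(aq) + Cu2+(aq); hence Q = ([Co2+(aq)]^2·[Cu2+(aq)]) / [Co3+(aq)]^2 = 44.1 (log Q = 1.645).
E = E° − (0.0615/n)·log Q = +1.49 − (0.0615/2)(1.645) = +1.439 V.

+1.439 V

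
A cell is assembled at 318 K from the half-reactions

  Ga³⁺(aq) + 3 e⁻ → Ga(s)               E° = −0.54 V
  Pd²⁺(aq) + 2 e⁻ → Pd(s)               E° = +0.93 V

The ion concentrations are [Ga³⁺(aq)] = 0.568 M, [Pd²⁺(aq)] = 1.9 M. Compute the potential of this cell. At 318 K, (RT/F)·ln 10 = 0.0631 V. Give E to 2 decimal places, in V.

+1.48 V

The Pd²⁺/Pd couple has the more positive E°, so it is the cathode; Ga³⁺/Ga is the anode.
E°cell = E°cat − E°an = +0.93 − (−0.54) = +1.47 V; n = 6.
The balanced reaction is 3 Pd²⁺(aq) + 2 Ga(s) → 3 Pd(s) + 2 Ga³⁺(aq), so Q = [Ga³⁺(aq)]^2 / [Pd²⁺(aq)]^3 = 0.047 and log Q = −1.328.
Applying E = E° − (RT ln10/nF)·log Q gives +1.47 − (0.0631/6)(−1.328) = +1.48 V.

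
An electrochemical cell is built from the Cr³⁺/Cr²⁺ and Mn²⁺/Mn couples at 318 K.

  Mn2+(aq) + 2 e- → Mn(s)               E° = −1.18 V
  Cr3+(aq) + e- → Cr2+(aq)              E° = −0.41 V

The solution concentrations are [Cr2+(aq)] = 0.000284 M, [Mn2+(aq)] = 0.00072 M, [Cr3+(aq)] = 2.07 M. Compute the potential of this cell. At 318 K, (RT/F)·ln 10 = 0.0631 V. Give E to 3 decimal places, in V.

Since E°(Cr³⁺/Cr²⁺) > E°(Mn²⁺/Mn), Cr³⁺/Cr²⁺ serves as the cathode.
E°cell = −0.41 − (−1.18) = +0.77 V, with n = 2 electrons transferred.
For the overall reaction 2 Cr3+(aq) + Mn(s) → 2 Cr2+(aq) + Mn2+(aq), Q = ([Cr2+(aq)]^2·[Mn2+(aq)]) / [Cr3+(aq)]^2 = 1.36×10^−11, giving log Q = −10.868.
Applying E = E° − (RT ln10/nF)·log Q gives +0.77 − (0.0631/2)(−10.868) = +1.113 V.

+1.113 V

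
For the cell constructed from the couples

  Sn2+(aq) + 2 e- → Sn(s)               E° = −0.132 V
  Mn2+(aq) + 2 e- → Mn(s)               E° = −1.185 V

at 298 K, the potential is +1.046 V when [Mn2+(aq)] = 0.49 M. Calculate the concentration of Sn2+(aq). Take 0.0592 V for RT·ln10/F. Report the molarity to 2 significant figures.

0.28 M

With Sn²⁺/Sn at the cathode and Mn²⁺/Mn at the anode, E°cell = −0.132 − (−1.185) = +1.053 V (n = 2).
Rearranging E = E° − (0.0592/n)·log Q gives log Q = 2(+1.053 − (+1.046))/0.0592 = 0.236.
The balanced reaction is Sn2+(aq) + Mn(s) → Sn(s) + Mn2+(aq), so Q = [Mn2+(aq)] / [Sn2+(aq)].
Isolating [Sn2+(aq)] in Q = 10^{0.236} yields log [Sn2+(aq)] = −0.546, i.e. 0.28 M.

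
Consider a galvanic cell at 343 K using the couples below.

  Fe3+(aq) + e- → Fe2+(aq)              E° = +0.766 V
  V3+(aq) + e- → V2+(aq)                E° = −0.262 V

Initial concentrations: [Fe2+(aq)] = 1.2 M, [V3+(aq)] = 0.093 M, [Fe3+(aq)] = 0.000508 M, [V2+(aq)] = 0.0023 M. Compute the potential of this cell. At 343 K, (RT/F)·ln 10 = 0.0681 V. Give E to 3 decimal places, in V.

+0.689 V

Since E°(Fe³⁺/Fe²⁺) > E°(V³⁺/V²⁺), Fe³⁺/Fe²⁺ serves as the cathode.
E°cell = E°cat − E°an = +0.766 − (−0.262) = +1.028 V; n = 1.
Balancing gives Fe3+(aq) + V2+(aq) → Fe2+(aq) + V3+(aq); hence Q = ([Fe2+(aq)]·[V3+(aq)]) / ([Fe3+(aq)]·[V2+(aq)]) = 9.55×10^4 (log Q = 4.980).
By the Nernst equation, E = +1.028 − (0.0681/1)·(4.980) = +0.689 V.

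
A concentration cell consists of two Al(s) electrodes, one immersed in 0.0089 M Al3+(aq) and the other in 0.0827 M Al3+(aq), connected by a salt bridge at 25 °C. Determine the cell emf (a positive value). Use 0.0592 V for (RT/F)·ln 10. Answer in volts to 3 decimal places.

For a concentration cell E°cell = 0, since both electrodes use the same couple.
The compartment with the higher Al3+(aq) concentration (0.0827 M) acts as the cathode; ions are reduced there and produced at the dilute (0.0089 M) anode.
With n = 3, Ecell = −(0.0592/3)·log([dilute]/[conc]) = −(0.0592/3)·log(0.0089/0.0827) = +0.019 V.

0.019 V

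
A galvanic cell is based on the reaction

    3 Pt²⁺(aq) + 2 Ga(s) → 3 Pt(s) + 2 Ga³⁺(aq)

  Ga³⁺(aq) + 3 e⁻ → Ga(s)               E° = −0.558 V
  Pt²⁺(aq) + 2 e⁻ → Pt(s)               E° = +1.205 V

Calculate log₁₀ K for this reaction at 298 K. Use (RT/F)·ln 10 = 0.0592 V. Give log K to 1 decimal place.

The Pt²⁺/Pt couple is reduced (cathode); E°cell = +1.205 − (−0.558) = +1.763 V with n = 6.
At equilibrium E = 0, so log K = nE°cell / 0.0592 = (6)(+1.763) / 0.0592 = 178.7.

log K = 178.7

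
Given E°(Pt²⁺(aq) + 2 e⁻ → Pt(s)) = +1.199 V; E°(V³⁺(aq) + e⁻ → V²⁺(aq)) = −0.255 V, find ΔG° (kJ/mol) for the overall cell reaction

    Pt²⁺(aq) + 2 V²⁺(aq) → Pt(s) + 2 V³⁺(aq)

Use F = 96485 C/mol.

In the reaction as written Pt²⁺(aq) is reduced, so the Pt²⁺/Pt couple is the cathode and V³⁺/V²⁺ is the anode.
E°cell = +1.199 − (−0.255) = +1.454 V; balancing electrons gives n = 2.
ΔG° = −nFE°cell = −(2)(96485)(+1.454) J/mol = −281 kJ/mol.

−281 kJ/mol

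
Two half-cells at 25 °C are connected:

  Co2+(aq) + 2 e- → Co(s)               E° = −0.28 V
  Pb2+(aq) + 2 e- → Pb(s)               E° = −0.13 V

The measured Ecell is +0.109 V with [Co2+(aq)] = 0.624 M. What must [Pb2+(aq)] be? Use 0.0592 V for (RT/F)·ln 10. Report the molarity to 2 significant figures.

0.026 M

The Pb²⁺/Pb couple has the larger reduction potential, so it is the cathode: E°cell = −0.13 − (−0.28) = +0.15 V and n = 2.
Rearranging E = E° − (0.0592/n)·log Q gives log Q = 2(+0.15 − (+0.109))/0.0592 = 1.385.
For Pb2+(aq) + Co(s) → Pb(s) + Co2+(aq), the reaction quotient is Q = [Co2+(aq)] / [Pb2+(aq)].
Isolating [Pb2+(aq)] in Q = 10^{1.385} yields log [Pb2+(aq)] = −1.590, i.e. 0.026 M.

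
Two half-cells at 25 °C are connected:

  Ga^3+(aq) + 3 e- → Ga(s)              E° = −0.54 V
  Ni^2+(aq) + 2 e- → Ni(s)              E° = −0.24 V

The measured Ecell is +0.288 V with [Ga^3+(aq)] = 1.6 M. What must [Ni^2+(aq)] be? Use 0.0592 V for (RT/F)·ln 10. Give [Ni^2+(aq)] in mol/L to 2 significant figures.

0.54 M

The Ni²⁺/Ni couple has the larger reduction potential, so it is the cathode: E°cell = −0.24 − (−0.54) = +0.30 V and n = 6.
Rearranging E = E° − (0.0592/n)·log Q gives log Q = 6(+0.30 − (+0.288))/0.0592 = 1.216.
For 3 Ni^2+(aq) + 2 Ga(s) → 3 Ni(s) + 2 Ga^3+(aq), the reaction quotient is Q = [Ga^3+(aq)]^2 / [Ni^2+(aq)]^3.
Isolating [Ni^2+(aq)] in Q = 10^{1.216} yields log [Ni^2+(aq)] = −0.269, i.e. 0.54 M.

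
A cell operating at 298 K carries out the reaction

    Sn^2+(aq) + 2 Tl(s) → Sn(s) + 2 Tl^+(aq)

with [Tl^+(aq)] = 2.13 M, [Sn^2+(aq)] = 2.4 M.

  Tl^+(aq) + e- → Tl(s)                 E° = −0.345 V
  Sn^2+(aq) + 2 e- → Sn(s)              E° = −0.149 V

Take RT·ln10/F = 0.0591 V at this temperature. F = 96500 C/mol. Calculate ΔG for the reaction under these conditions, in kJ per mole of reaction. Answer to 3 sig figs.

The standard cell potential is −0.149 − (−0.345) = +0.196 V, with n = 2 electrons in the balanced equation.
Here Q = [Tl^+(aq)]^2 / [Sn^2+(aq)] = 1.89 (log Q = 0.277), giving E = +0.196 − (0.0591/2)·(0.277) = +0.1878 V.
ΔG = −nFE = −(2)(96500)(+0.1878) J/mol = −36.2 kJ/mol.

−36.2 kJ/mol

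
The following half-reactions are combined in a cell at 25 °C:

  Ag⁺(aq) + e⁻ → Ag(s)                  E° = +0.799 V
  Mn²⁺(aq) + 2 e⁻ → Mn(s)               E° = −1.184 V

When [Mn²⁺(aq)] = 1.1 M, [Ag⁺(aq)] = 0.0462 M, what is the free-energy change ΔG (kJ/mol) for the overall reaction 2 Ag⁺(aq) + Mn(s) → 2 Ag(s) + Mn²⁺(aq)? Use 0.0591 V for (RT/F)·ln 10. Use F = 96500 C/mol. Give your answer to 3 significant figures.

The standard cell potential is +0.799 − (−1.184) = +1.983 V, with n = 2 electrons in the balanced equation.
The reaction quotient is [Mn²⁺(aq)] / [Ag⁺(aq)]^2 = 515; by Nernst, E = +1.983 − (0.0591/2)(2.712) = +1.9029 V.
Then ΔG = −nFE = −2 × 96500 × +1.9029 J/mol = −367 kJ/mol.

−367 kJ/mol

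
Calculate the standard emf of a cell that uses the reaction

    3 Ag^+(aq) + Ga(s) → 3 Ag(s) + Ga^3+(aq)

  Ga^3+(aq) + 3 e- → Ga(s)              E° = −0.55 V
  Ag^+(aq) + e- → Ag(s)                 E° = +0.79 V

+1.34 V

Ag^+(aq) gains electrons, so the Ag⁺/Ag couple is the cathode; the Ga³⁺/Ga couple is the anode.
E°cell = E°(cathode) − E°(anode) = +0.79 − (−0.55) = +1.34 V.
The positive value indicates the reaction is spontaneous as written.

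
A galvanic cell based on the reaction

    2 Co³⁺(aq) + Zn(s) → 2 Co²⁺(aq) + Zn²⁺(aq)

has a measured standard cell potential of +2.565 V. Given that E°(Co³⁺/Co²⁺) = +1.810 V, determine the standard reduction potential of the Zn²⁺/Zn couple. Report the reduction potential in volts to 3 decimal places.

In the reaction as written the Co³⁺/Co²⁺ couple is reduced (cathode) and Zn²⁺/Zn is oxidized (anode), so E°cell = E°(Co³⁺/Co²⁺) − E°(Zn²⁺/Zn).
E°(Zn²⁺/Zn) = E°(cathode) − E°cell = +1.810 − (+2.565) = −0.755 V.

−0.755 V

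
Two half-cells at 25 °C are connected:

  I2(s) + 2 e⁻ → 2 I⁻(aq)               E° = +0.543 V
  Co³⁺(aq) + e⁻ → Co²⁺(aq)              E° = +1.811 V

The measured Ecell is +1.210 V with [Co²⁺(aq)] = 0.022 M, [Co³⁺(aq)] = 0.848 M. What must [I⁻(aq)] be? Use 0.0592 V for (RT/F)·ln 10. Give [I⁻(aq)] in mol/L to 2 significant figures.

With Co³⁺/Co²⁺ at the cathode and I₂/I⁻ at the anode, E°cell = +1.811 − (+0.543) = +1.268 V (n = 2).
Rearranging E = E° − (0.0592/n)·log Q gives log Q = 2(+1.268 − (+1.210))/0.0592 = 1.959.
Balancing electrons gives 2 Co³⁺(aq) + 2 I⁻(aq) → 2 Co²⁺(aq) + I2(s); thus Q = [Co²⁺(aq)]^2 / ([Co³⁺(aq)]^2·[I⁻(aq)]^2).
Solving for the unknown gives log [I⁻(aq)] = −2.565, so [I⁻(aq)] ≈ 0.0027 M.

0.0027 M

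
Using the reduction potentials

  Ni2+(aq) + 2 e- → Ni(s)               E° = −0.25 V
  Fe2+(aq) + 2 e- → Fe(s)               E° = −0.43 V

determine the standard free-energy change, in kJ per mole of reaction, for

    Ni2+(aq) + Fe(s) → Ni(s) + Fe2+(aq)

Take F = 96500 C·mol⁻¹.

In the reaction as written Ni2+(aq) is reduced, so the Ni²⁺/Ni couple is the cathode and Fe²⁺/Fe is the anode.
E°cell = −0.25 − (−0.43) = +0.18 V; balancing electrons gives n = 2.
ΔG° = −nFE°cell = −(2)(96500)(+0.18) J/mol = −34.7 kJ/mol.

−34.7 kJ/mol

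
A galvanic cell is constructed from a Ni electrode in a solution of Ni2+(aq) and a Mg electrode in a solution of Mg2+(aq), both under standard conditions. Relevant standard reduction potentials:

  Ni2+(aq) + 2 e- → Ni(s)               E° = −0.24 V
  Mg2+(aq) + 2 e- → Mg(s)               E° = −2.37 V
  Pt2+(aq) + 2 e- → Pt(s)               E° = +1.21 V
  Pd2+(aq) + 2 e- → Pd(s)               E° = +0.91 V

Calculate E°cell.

Of the two couples in this cell, the one with the more positive reduction potential is reduced at the cathode: here that is Ni²⁺/Ni (−0.24 V); Mg²⁺/Mg (−2.37 V) is the anode.
E°cell = E°(cathode) − E°(anode) = −0.24 − (−2.37) = +2.13 V.

+2.13 V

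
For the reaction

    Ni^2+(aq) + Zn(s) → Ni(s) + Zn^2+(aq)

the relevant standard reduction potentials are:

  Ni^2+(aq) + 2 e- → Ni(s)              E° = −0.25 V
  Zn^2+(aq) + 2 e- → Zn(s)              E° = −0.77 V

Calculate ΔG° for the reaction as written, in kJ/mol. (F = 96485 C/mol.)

−100 kJ/mol

In the reaction as written Ni^2+(aq) is reduced, so the Ni²⁺/Ni couple is the cathode and Zn²⁺/Zn is the anode.
E°cell = −0.25 − (−0.77) = +0.52 V; balancing electrons gives n = 2.
ΔG° = −nFE°cell = −(2)(96485)(+0.52) J/mol = −100 kJ/mol.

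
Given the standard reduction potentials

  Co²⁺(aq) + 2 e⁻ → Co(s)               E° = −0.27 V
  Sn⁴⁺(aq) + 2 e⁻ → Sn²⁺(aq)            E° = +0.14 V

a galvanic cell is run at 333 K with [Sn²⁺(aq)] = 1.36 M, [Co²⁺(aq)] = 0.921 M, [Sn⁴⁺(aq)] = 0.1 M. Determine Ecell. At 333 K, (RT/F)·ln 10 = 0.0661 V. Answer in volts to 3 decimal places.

Since E°(Sn⁴⁺/Sn²⁺) > E°(Co²⁺/Co), Sn⁴⁺/Sn²⁺ serves as the cathode.
E°cell = +0.14 − (−0.27) = +0.41 V, with n = 2 electrons transferred.
For the overall reaction Sn⁴⁺(aq) + Co(s) → Sn²⁺(aq) + Co²⁺(aq), Q = ([Sn²⁺(aq)]·[Co²⁺(aq)]) / [Sn⁴⁺(aq)] = 12.5, giving log Q = 1.098.
Applying E = E° − (RT ln10/nF)·log Q gives +0.41 − (0.0661/2)(1.098) = +0.374 V.

+0.374 V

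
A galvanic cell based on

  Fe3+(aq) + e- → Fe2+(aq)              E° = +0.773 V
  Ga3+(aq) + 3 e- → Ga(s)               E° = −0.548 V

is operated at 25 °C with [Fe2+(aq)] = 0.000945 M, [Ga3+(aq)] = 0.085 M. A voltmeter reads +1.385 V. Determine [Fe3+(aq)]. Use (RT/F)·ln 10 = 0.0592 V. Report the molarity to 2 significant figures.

With Fe³⁺/Fe²⁺ at the cathode and Ga³⁺/Ga at the anode, E°cell = +0.773 − (−0.548) = +1.321 V (n = 3).
Since E = E° − (0.0592/n)·log Q, log Q = n(E° − E)/0.0592 = −3.243.
For 3 Fe3+(aq) + Ga(s) → 3 Fe2+(aq) + Ga3+(aq), the reaction quotient is Q = ([Fe2+(aq)]^3·[Ga3+(aq)]) / [Fe3+(aq)]^3.
Isolating [Fe3+(aq)] in Q = 10^{−3.243} yields log [Fe3+(aq)] = −2.300, i.e. 0.0050 M.

0.0050 M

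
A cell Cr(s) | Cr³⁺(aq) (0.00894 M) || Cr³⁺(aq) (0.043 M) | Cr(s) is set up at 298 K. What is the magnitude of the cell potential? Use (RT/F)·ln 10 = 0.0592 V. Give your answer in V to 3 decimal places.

0.013 V

For a concentration cell E°cell = 0, since both electrodes use the same couple.
The compartment with the higher Cr³⁺(aq) concentration (0.043 M) acts as the cathode; ions are reduced there and produced at the dilute (0.00894 M) anode.
With n = 3, Ecell = −(0.0592/3)·log([dilute]/[conc]) = −(0.0592/3)·log(0.00894/0.043) = +0.013 V.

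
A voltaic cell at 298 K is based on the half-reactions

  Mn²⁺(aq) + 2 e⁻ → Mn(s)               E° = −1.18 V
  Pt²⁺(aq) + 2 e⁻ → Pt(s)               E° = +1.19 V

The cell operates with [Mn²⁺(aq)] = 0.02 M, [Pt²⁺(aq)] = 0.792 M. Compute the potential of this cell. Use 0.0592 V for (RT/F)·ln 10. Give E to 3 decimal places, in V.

The Pt²⁺/Pt couple has the more positive E°, so it is the cathode; Mn²⁺/Mn is the anode.
E°cell = E°cat − E°an = +1.19 − (−1.18) = +2.37 V; n = 2.
The balanced reaction is Pt²⁺(aq) + Mn(s) → Pt(s) + Mn²⁺(aq), so Q = [Mn²⁺(aq)] / [Pt²⁺(aq)] = 0.0253 and log Q = −1.598.
E = E° − (0.0592/n)·log Q = +2.37 − (0.0592/2)(−1.598) = +2.417 V.

+2.417 V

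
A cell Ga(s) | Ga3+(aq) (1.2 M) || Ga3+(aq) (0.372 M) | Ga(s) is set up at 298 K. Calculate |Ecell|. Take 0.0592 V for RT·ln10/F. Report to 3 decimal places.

For a concentration cell E°cell = 0, since both electrodes use the same couple.
The compartment with the higher Ga3+(aq) concentration (1.2 M) acts as the cathode; ions are reduced there and produced at the dilute (0.372 M) anode.
With n = 3, Ecell = −(0.0592/3)·log([dilute]/[conc]) = −(0.0592/3)·log(0.372/1.2) = +0.010 V.

0.010 V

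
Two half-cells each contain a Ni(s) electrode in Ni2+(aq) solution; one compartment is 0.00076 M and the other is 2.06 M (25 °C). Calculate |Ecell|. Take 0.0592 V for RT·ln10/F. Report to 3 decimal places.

0.102 V

For a concentration cell E°cell = 0, since both electrodes use the same couple.
The compartment with the higher Ni2+(aq) concentration (2.06 M) acts as the cathode; ions are reduced there and produced at the dilute (0.00076 M) anode.
With n = 2, Ecell = −(0.0592/2)·log([dilute]/[conc]) = −(0.0592/2)·log(0.00076/2.06) = +0.102 V.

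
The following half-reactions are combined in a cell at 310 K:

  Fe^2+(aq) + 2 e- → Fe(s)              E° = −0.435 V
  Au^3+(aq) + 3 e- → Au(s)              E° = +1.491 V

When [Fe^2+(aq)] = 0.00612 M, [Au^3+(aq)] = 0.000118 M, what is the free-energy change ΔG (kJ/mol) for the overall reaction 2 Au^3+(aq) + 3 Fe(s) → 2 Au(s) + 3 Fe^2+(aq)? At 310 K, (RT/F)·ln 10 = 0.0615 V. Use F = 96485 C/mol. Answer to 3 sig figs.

The standard cell potential is +1.491 − (−0.435) = +1.926 V, with n = 6 electrons in the balanced equation.
Q = [Fe^2+(aq)]^3 / [Au^3+(aq)]^2 = 16.5, so log Q = 1.216 and E = +1.926 − (0.0615/6)(1.216) = +1.9135 V.
Then ΔG = −nFE = −6 × 96485 × +1.9135 J/mol = −1110 kJ/mol.

−1110 kJ/mol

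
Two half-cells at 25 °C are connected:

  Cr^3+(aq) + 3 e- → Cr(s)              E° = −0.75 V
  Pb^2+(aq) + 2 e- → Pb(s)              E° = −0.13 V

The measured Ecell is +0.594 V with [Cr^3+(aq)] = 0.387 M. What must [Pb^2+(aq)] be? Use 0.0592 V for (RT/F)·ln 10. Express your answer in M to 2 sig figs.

0.070 M

Pb²⁺/Pb is the cathode (higher E°); E°cell = −0.13 − (−0.75) = +0.62 V with n = 6.
Since E = E° − (0.0592/n)·log Q, log Q = n(E° − E)/0.0592 = 2.635.
Balancing electrons gives 3 Pb^2+(aq) + 2 Cr(s) → 3 Pb(s) + 2 Cr^3+(aq); thus Q = [Cr^3+(aq)]^2 / [Pb^2+(aq)]^3.
Isolating [Pb^2+(aq)] in Q = 10^{2.635} yields log [Pb^2+(aq)] = −1.153, i.e. 0.070 M.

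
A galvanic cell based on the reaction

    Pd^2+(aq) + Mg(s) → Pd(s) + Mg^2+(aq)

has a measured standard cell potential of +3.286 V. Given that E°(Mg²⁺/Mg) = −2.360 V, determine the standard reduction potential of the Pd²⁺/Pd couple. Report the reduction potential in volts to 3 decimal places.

In the reaction as written the Pd²⁺/Pd couple is reduced (cathode) and Mg²⁺/Mg is oxidized (anode), so E°cell = E°(Pd²⁺/Pd) − E°(Mg²⁺/Mg).
E°(Pd²⁺/Pd) = E°cell + E°(anode) = +3.286 + (−2.360) = +0.926 V.

+0.926 V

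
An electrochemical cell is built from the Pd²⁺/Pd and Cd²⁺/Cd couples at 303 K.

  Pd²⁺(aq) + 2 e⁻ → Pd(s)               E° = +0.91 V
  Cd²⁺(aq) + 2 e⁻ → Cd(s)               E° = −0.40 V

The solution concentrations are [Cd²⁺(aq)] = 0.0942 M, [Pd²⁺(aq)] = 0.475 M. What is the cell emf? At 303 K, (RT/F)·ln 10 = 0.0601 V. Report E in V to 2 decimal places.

Pd²⁺/Pd is reduced (cathode, E° = +0.91 V) and Cd²⁺/Cd is oxidized (anode).
The standard potential is +0.91 − (−0.40) = +1.31 V and the balanced reaction transfers n = 2 electrons.
The balanced reaction is Pd²⁺(aq) + Cd(s) → Pd(s) + Cd²⁺(aq), so Q = [Cd²⁺(aq)] / [Pd²⁺(aq)] = 0.198 and log Q = −0.703.
By the Nernst equation, E = +1.31 − (0.0601/2)·(−0.703) = +1.33 V.

+1.33 V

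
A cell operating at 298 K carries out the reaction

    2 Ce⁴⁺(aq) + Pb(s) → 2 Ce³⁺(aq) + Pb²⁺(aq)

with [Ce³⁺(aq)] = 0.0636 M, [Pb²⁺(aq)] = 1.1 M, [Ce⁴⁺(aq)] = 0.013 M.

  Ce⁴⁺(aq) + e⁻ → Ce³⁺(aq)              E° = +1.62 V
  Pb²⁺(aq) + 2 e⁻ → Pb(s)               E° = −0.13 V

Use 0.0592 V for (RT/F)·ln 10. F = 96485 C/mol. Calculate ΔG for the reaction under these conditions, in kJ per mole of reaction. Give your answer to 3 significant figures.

−330 kJ/mol

The standard cell potential is +1.62 − (−0.13) = +1.75 V, with n = 2 electrons in the balanced equation.
Q = ([Ce³⁺(aq)]^2·[Pb²⁺(aq)]) / [Ce⁴⁺(aq)]^2 = 26.3, so log Q = 1.420 and E = +1.75 − (0.0592/2)(1.420) = +1.7080 V.
Then ΔG = −nFE = −2 × 96485 × +1.7080 J/mol = −330 kJ/mol.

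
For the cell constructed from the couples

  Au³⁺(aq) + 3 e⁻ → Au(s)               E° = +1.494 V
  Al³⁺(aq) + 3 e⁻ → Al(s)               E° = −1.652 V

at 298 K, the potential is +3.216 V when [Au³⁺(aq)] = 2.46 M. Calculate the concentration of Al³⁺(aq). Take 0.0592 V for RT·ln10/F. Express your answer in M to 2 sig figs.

0.00070 M

Au³⁺/Au is the cathode (higher E°); E°cell = +1.494 − (−1.652) = +3.146 V with n = 3.
Since E = E° − (0.0592/n)·log Q, log Q = n(E° − E)/0.0592 = −3.547.
Balancing electrons gives Au³⁺(aq) + Al(s) → Au(s) + Al³⁺(aq); thus Q = [Al³⁺(aq)] / [Au³⁺(aq)].
Substituting the known concentrations and solving, log [Al³⁺(aq)] = −3.156 and [Al³⁺(aq)] = 0.00070 M.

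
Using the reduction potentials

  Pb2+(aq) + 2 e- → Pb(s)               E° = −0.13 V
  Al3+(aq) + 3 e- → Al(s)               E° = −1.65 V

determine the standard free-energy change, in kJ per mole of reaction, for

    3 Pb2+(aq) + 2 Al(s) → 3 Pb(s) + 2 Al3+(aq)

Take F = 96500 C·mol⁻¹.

−880 kJ/mol

In the reaction as written Pb2+(aq) is reduced, so the Pb²⁺/Pb couple is the cathode and Al³⁺/Al is the anode.
E°cell = −0.13 − (−1.65) = +1.52 V; balancing electrons gives n = 6.
ΔG° = −nFE°cell = −(6)(96500)(+1.52) J/mol = −880 kJ/mol.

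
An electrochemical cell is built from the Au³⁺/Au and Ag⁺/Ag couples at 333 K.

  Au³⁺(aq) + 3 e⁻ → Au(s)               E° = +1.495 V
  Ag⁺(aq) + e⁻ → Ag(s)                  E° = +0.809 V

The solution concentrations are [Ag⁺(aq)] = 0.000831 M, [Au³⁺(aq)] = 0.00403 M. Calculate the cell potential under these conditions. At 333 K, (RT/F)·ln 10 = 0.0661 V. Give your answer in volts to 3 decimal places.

Since E°(Au³⁺/Au) > E°(Ag⁺/Ag), Au³⁺/Au serves as the cathode.
E°cell = +1.495 − (+0.809) = +0.686 V, with n = 3 electrons transferred.
Balancing gives Au³⁺(aq) + 3 Ag(s) → Au(s) + 3 Ag⁺(aq); hence Q = [Ag⁺(aq)]^3 / [Au³⁺(aq)] = 1.42×10^−7 (log Q = −6.847).
By the Nernst equation, E = +0.686 − (0.0661/3)·(−6.847) = +0.837 V.

+0.837 V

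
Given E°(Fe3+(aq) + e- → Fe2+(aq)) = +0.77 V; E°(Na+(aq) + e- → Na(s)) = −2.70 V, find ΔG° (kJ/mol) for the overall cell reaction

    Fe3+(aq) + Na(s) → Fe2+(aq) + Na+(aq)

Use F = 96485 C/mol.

In the reaction as written Fe3+(aq) is reduced, so the Fe³⁺/Fe²⁺ couple is the cathode and Na⁺/Na is the anode.
E°cell = +0.77 − (−2.70) = +3.47 V; balancing electrons gives n = 1.
ΔG° = −nFE°cell = −(1)(96485)(+3.47) J/mol = −335 kJ/mol.

−335 kJ/mol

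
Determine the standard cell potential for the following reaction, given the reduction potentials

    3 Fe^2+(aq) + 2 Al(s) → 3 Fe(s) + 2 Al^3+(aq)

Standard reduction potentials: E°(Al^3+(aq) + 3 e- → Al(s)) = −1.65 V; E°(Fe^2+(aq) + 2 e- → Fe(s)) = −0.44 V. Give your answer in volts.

+1.21 V

In the reaction as written, Fe^2+(aq) is reduced (cathode) and Al^3+(aq) is produced by oxidation at the anode.
E°cell = E°(cathode) − E°(anode) = −0.44 − (−1.65) = +1.21 V.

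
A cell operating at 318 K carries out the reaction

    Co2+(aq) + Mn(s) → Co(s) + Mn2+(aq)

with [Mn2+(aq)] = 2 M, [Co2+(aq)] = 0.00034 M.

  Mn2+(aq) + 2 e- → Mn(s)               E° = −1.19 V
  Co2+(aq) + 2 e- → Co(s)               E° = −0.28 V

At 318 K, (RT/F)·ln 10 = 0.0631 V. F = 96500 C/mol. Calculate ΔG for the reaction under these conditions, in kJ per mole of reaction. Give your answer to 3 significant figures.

−153 kJ/mol

With Co²⁺/Co reduced at the cathode, E°cell = −0.28 − (−1.19) = +0.91 V and n = 2.
The reaction quotient is [Mn2+(aq)] / [Co2+(aq)] = 5.88×10^3; by Nernst, E = +0.91 − (0.0631/2)(3.770) = +0.7911 V.
ΔG = −nFE = −(2)(96500)(+0.7911) J/mol = −153 kJ/mol.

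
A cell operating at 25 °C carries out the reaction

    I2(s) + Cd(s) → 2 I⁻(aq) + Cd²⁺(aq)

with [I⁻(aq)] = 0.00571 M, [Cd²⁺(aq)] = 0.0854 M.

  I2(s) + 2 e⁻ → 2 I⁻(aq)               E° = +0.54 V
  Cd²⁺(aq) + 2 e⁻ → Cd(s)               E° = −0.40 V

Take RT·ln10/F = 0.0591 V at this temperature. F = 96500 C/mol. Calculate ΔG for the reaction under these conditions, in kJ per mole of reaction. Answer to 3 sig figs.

−213 kJ/mol

E°cell = +0.54 − (−0.40) = +0.94 V; the balanced reaction transfers n = 2 electrons.
The reaction quotient is [I⁻(aq)]^2·[Cd²⁺(aq)] = 2.78×10^−6; by Nernst, E = +0.94 − (0.0591/2)(−5.555) = +1.1042 V.
Then ΔG = −nFE = −2 × 96500 × +1.1042 J/mol = −213 kJ/mol.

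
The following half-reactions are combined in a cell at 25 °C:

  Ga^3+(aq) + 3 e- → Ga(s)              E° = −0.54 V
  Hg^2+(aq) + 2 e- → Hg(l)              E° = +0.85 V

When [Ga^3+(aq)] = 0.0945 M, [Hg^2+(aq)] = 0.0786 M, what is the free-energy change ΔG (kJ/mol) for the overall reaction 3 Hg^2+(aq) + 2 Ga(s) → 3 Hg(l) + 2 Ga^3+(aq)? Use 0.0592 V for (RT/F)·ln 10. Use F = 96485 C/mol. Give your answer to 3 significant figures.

−797 kJ/mol

With Hg²⁺/Hg reduced at the cathode, E°cell = +0.85 − (−0.54) = +1.39 V and n = 6.
Here Q = [Ga^3+(aq)]^2 / [Hg^2+(aq)]^3 = 18.4 (log Q = 1.265), giving E = +1.39 − (0.0592/6)·(1.265) = +1.3775 V.
ΔG = −nFE = −(6)(96485)(+1.3775) J/mol = −797 kJ/mol.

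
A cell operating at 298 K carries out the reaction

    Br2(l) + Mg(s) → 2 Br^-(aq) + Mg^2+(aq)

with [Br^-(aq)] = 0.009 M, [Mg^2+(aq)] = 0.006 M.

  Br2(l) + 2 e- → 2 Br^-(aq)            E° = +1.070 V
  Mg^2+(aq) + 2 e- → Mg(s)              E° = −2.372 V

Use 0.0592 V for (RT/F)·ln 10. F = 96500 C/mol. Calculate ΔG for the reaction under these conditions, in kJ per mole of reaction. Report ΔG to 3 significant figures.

−700 kJ/mol

With Br₂/Br⁻ reduced at the cathode, E°cell = +1.070 − (−2.372) = +3.442 V and n = 2.
Here Q = [Br^-(aq)]^2·[Mg^2+(aq)] = 4.86×10^−7 (log Q = −6.313), giving E = +3.442 − (0.0592/2)·(−6.313) = +3.6289 V.
Then ΔG = −nFE = −2 × 96500 × +3.6289 J/mol = −700 kJ/mol.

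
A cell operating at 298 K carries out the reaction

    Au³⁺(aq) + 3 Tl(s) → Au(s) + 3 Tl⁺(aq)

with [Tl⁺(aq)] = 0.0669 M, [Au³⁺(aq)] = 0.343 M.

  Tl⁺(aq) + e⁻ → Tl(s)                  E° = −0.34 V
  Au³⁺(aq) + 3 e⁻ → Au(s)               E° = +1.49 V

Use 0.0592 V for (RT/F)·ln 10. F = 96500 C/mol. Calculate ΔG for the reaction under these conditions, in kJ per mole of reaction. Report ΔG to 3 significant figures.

The standard cell potential is +1.49 − (−0.34) = +1.83 V, with n = 3 electrons in the balanced equation.
Q = [Tl⁺(aq)]^3 / [Au³⁺(aq)] = 0.000873, so log Q = −3.059 and E = +1.83 − (0.0592/3)(−3.059) = +1.8904 V.
ΔG = −nFE = −(3)(96500)(+1.8904) J/mol = −547 kJ/mol.

−547 kJ/mol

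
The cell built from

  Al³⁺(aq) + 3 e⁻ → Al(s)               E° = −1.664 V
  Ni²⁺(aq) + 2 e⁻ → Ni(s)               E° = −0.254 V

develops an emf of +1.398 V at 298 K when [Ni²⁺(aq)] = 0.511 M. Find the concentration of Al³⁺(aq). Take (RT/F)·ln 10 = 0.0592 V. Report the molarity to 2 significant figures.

1.5 M

Ni²⁺/Ni is the cathode (higher E°); E°cell = −0.254 − (−1.664) = +1.410 V with n = 6.
Rearranging E = E° − (0.0592/n)·log Q gives log Q = 6(+1.410 − (+1.398))/0.0592 = 1.216.
The balanced reaction is 3 Ni²⁺(aq) + 2 Al(s) → 3 Ni(s) + 2 Al³⁺(aq), so Q = [Al³⁺(aq)]^2 / [Ni²⁺(aq)]^3.
Substituting the known concentrations and solving, log [Al³⁺(aq)] = 0.171 and [Al³⁺(aq)] = 1.5 M.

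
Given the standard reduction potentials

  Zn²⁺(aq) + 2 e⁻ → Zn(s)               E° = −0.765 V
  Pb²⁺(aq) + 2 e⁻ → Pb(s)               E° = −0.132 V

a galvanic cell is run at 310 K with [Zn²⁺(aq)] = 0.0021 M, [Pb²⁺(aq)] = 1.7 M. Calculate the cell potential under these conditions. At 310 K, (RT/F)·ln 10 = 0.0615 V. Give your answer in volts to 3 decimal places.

Pb²⁺/Pb is reduced (cathode, E° = −0.132 V) and Zn²⁺/Zn is oxidized (anode).
The standard potential is −0.132 − (−0.765) = +0.633 V and the balanced reaction transfers n = 2 electrons.
Balancing gives Pb²⁺(aq) + Zn(s) → Pb(s) + Zn²⁺(aq); hence Q = [Zn²⁺(aq)] / [Pb²⁺(aq)] = 0.00124 (log Q = −2.908).
By the Nernst equation, E = +0.633 − (0.0615/2)·(−2.908) = +0.722 V.

+0.722 V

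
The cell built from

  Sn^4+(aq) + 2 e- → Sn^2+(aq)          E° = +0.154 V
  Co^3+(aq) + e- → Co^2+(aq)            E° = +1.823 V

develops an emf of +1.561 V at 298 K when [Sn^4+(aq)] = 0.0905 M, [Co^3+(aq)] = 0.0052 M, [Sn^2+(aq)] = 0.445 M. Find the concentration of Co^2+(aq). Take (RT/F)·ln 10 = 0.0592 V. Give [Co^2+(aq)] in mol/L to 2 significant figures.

Co³⁺/Co²⁺ is the cathode (higher E°); E°cell = +1.823 − (+0.154) = +1.669 V with n = 2.
Since E = E° − (0.0592/n)·log Q, log Q = n(E° − E)/0.0592 = 3.649.
Balancing electrons gives 2 Co^3+(aq) + Sn^2+(aq) → 2 Co^2+(aq) + Sn^4+(aq); thus Q = ([Co^2+(aq)]^2·[Sn^4+(aq)]) / ([Co^3+(aq)]^2·[Sn^2+(aq)]).
Substituting the known concentrations and solving, log [Co^2+(aq)] = −0.114 and [Co^2+(aq)] = 0.77 M.

0.77 M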